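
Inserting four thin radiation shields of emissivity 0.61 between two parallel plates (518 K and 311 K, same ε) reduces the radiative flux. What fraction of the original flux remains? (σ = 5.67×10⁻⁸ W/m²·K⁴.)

With N identical shields there are N+1 = 5 gaps in series, each with the same radiative resistance, so the flux falls to 1/(N+1) of its unshielded value.

ratio ≈ 0.200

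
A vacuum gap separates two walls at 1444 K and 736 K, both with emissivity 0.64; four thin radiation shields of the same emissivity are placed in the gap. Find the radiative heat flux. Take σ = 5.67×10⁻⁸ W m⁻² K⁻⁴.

q ≈ 21600 W/m²

Each of the 5 gaps contributes resistance (2/ε − 1) = 2/0.64 − 1 = 2.125; total = 10.62.
q = σ(T₁⁴ − T₂⁴) / 10.62 = 5.67×10⁻⁸ × 4.05×10^12 / 10.62 = 21600 W/m².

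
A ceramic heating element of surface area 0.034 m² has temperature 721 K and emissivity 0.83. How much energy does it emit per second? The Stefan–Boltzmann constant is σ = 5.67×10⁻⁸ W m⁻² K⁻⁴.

P = εσAT⁴ = 0.83 × 5.67×10⁻⁸ × 0.0340 × (721)⁴ = 0.83 × 5.67×10⁻⁸ × 0.0340 × 2.70×10^11.
P = 432 W.

P ≈ 432 W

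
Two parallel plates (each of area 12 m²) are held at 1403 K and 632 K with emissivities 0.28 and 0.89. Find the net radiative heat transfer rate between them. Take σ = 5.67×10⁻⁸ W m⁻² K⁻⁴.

Q ≈ 6.84×10^5 W

For two large parallel gray plates, q = σ(T₁⁴ − T₂⁴) / (1/ε₁ + 1/ε₂ − 1).
1/ε₁ + 1/ε₂ − 1 = 1/0.28 + 1/0.89 − 1 = 3.695.
T₁⁴ − T₂⁴ = 3.87×10^12 − 1.60×10^11 = 3.72×10^12 K⁴.
q = 5.67×10⁻⁸ × 3.72×10^12 / 3.695 = 57000 W/m².
Q = q·A = 57000 × 12 = 6.84×10^5 W.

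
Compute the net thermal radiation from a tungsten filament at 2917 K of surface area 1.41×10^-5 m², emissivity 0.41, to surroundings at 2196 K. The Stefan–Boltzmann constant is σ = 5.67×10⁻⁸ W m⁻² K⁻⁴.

Q ≈ 16.1 W

Q = εσA(T⁴ − T_s⁴). T⁴ − T_s⁴ = (2917)⁴ − (2196)⁴ = 7.24×10^13 − 2.33×10^13 = 4.91×10^13 K⁴.
Q = 0.41 × 5.67×10⁻⁸ × 1.41×10^-5 × 4.91×10^13 = 16.1 W.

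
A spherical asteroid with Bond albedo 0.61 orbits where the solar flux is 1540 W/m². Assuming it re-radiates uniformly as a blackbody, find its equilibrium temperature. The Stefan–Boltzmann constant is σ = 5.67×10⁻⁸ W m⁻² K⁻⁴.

Power absorbed = (1−a)S·πR²; power emitted = 4πR²σT⁴. Equating and cancelling πR²:
T = ((1−a)S / 4σ)^(1/4) = (601 / (4 × 5.67×10⁻⁸))^(1/4) = (2.65×10^9)^(1/4).
T = 227 K.

T ≈ 227 K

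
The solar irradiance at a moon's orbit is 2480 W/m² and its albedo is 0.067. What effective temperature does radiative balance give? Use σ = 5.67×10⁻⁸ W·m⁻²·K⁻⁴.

Power absorbed = (1−a)S·πR²; power emitted = 4πR²σT⁴. Equating and cancelling πR²:
T = ((1−a)S / 4σ)^(1/4) = (2310 / (4 × 5.67×10⁻⁸))^(1/4) = (1.02×10^10)^(1/4).
T = 318 K.

T ≈ 318 K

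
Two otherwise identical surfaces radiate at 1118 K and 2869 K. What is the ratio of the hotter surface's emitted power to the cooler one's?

ratio ≈ 43.4

P ∝ T⁴, so the ratio is (2869/1118)⁴ = (2.566)⁴ = 43.4.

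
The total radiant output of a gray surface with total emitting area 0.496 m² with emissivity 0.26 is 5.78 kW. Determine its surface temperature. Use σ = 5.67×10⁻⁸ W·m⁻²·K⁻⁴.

T ≈ 943 K

From P = εσAT⁴, T = (P / εσA)^(1/4) = (5780 / (0.26 × 5.67×10⁻⁸ × 0.496))^(1/4).
T = (7.90×10^11)^(1/4) = 943 K.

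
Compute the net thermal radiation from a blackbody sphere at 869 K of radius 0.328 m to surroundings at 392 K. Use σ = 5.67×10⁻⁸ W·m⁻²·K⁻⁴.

Q ≈ 41900 W

A = 4πr² = 4π × (0.328)² = 1.35 m².
Q = σA(T⁴ − T_s⁴). T⁴ − T_s⁴ = (869)⁴ − (392)⁴ = 5.70×10^11 − 2.36×10^10 = 5.47×10^11 K⁴.
Q = 5.67×10⁻⁸ × 1.35 × 5.47×10^11 = 41900 W.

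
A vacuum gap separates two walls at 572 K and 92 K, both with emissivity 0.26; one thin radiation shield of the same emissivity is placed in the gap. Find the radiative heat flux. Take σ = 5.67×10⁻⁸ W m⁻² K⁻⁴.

Each of the 2 gaps contributes resistance (2/ε − 1) = 2/0.26 − 1 = 6.692; total = 13.38.
q = σ(T₁⁴ − T₂⁴) / 13.38 = 5.67×10⁻⁸ × 1.07×10^11 / 13.38 = 453 W/m².

q ≈ 453 W/m²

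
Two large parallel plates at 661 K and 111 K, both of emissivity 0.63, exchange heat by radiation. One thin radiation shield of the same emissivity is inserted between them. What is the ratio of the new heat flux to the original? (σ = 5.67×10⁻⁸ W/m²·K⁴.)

With N identical shields there are N+1 = 2 gaps in series, each with the same radiative resistance, so the flux falls to 1/(N+1) of its unshielded value.

ratio ≈ 0.500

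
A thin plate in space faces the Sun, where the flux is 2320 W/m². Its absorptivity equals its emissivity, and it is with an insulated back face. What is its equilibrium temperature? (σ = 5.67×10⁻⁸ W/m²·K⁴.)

T ≈ 450 K

Absorbed flux αS = emitted flux εσT⁴ (one radiating face); with α = ε, T = (S/σ)^(1/4).
T = (2320 / 5.67×10⁻⁸)^(1/4) = (4.09×10^10)^(1/4).
T = 450 K.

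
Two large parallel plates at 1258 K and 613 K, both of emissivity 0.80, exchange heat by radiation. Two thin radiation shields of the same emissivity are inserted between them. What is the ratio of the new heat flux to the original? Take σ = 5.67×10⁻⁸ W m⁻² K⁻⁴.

ratio ≈ 0.333

With N identical shields there are N+1 = 3 gaps in series, each with the same radiative resistance, so the flux falls to 1/(N+1) of its unshielded value.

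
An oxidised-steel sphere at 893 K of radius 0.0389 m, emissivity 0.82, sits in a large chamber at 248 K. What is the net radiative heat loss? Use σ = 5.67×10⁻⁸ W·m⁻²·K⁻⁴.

Q ≈ 559 W

A = 4πr² = 4π × (0.0389)² = 0.0190 m².
Q = εσA(T⁴ − T_s⁴). T⁴ − T_s⁴ = (893)⁴ − (248)⁴ = 6.36×10^11 − 3.78×10^9 = 6.32×10^11 K⁴.
Q = 0.82 × 5.67×10⁻⁸ × 0.0190 × 6.32×10^11 = 559 W.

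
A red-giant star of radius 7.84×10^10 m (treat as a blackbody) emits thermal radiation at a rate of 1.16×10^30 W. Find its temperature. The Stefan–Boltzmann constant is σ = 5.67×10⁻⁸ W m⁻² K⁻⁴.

A = 4πr² = 4π × (7.84×10^10)² = 7.72×10^22 m².
From P = σAT⁴, T = (P / σA)^(1/4) = (1.16×10^30 / (5.67×10⁻⁸ × 7.72×10^22))^(1/4).
T = (2.65×10^14)^(1/4) = 4030 K.

T ≈ 4030 K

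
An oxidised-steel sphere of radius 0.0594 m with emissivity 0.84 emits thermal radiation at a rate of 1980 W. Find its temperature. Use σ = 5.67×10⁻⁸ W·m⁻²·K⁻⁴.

T ≈ 984 K

A = 4πr² = 4π × (0.0594)² = 0.0443 m².
From P = εσAT⁴, T = (P / εσA)^(1/4) = (1980 / (0.84 × 5.67×10⁻⁸ × 0.0443))^(1/4).
T = (9.38×10^11)^(1/4) = 984 K.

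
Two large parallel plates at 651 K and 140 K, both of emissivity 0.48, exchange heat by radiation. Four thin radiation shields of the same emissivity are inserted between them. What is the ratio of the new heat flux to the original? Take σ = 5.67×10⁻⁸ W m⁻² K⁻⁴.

ratio ≈ 0.200

With N identical shields there are N+1 = 5 gaps in series, each with the same radiative resistance, so the flux falls to 1/(N+1) of its unshielded value.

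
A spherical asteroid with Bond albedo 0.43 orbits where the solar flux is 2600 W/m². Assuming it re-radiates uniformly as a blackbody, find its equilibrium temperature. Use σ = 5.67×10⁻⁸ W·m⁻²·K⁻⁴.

T ≈ 284 K

Power absorbed = (1−a)S·πR²; power emitted = 4πR²σT⁴. Equating and cancelling πR²:
T = ((1−a)S / 4σ)^(1/4) = (1480 / (4 × 5.67×10⁻⁸))^(1/4) = (6.53×10^9)^(1/4).
T = 284 K.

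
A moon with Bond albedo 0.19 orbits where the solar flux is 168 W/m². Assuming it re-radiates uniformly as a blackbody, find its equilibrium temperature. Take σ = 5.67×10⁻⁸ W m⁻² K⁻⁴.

T ≈ 157 K

Power absorbed = (1−a)S·πR²; power emitted = 4πR²σT⁴. Equating and cancelling πR²:
T = ((1−a)S / 4σ)^(1/4) = (136 / (4 × 5.67×10⁻⁸))^(1/4) = (6.00×10^8)^(1/4).
T = 157 K.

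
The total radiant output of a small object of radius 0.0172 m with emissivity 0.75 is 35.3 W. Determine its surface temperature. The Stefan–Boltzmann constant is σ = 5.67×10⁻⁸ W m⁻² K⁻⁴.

T ≈ 687 K

A = 4πr² = 4π × (0.0172)² = 3.72×10^-3 m².
From P = εσAT⁴, T = (P / εσA)^(1/4) = (35.3 / (0.75 × 5.67×10⁻⁸ × 3.72×10^-3))^(1/4).
T = (2.23×10^11)^(1/4) = 687 K.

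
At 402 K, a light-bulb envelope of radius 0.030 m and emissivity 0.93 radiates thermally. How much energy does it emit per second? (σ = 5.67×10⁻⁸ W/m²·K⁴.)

A = 4πr² = 4π × (0.030)² = 0.0113 m².
P = εσAT⁴ = 0.93 × 5.67×10⁻⁸ × 0.0113 × (402)⁴ = 0.93 × 5.67×10⁻⁸ × 0.0113 × 2.61×10^10.
P = 15.6 W.

P ≈ 15.6 W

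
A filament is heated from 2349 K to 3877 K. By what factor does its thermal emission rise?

P ∝ T⁴, so the ratio is (3877/2349)⁴ = (1.650)⁴ = 7.42.

ratio ≈ 7.42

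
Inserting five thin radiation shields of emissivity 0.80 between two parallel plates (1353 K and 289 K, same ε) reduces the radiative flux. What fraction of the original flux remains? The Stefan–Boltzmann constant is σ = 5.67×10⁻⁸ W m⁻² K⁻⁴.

ratio ≈ 0.167

With N identical shields there are N+1 = 6 gaps in series, each with the same radiative resistance, so the flux falls to 1/(N+1) of its unshielded value.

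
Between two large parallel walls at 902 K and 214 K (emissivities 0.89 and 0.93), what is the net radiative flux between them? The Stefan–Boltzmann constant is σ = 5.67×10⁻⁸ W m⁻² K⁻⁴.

For two large parallel gray plates, q = σ(T₁⁴ − T₂⁴) / (1/ε₁ + 1/ε₂ − 1).
1/ε₁ + 1/ε₂ − 1 = 1/0.89 + 1/0.93 − 1 = 1.199.
T₁⁴ − T₂⁴ = 6.62×10^11 − 2.10×10^9 = 6.60×10^11 K⁴.
q = 5.67×10⁻⁸ × 6.60×10^11 / 1.199 = 31200 W/m².

q ≈ 31200 W/m²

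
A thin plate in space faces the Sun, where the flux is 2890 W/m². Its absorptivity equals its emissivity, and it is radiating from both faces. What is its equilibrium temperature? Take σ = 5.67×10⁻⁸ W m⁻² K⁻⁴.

Absorbed flux αS = emitted flux 2εσT⁴ per unit area; with α = ε this gives T = (S/2σ)^(1/4).
T = (2890 / (2 × 5.67×10⁻⁸))^(1/4) = (2.55×10^10)^(1/4).
T = 400 K.

T ≈ 400 K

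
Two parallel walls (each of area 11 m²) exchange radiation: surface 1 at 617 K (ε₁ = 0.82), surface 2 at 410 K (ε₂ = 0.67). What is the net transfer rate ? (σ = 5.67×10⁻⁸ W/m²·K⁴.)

Q ≈ 42500 W

For two large parallel gray plates, q = σ(T₁⁴ − T₂⁴) / (1/ε₁ + 1/ε₂ − 1).
1/ε₁ + 1/ε₂ − 1 = 1/0.82 + 1/0.67 − 1 = 1.712.
T₁⁴ − T₂⁴ = 1.45×10^11 − 2.83×10^10 = 1.17×10^11 K⁴.
q = 5.67×10⁻⁸ × 1.17×10^11 / 1.712 = 3860 W/m².
Q = q·A = 3860 × 11 = 42500 W.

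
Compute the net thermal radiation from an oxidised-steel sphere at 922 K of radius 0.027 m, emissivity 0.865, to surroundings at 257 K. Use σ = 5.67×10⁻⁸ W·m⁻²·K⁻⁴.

A = 4πr² = 4π × (0.027)² = 9.16×10^-3 m².
Q = εσA(T⁴ − T_s⁴). T⁴ − T_s⁴ = (922)⁴ − (257)⁴ = 7.23×10^11 − 4.36×10^9 = 7.18×10^11 K⁴.
Q = 0.865 × 5.67×10⁻⁸ × 9.16×10^-3 × 7.18×10^11 = 323 W.

Q ≈ 323 W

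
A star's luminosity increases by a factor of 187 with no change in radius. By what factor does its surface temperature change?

P ∝ T⁴ ⇒ T ∝ P^(1/4), so T scales by (187)^(1/4) = 3.70.

factor ≈ 3.70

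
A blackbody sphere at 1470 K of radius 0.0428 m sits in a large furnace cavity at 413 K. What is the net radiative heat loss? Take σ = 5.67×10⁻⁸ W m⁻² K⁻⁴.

A = 4πr² = 4π × (0.0428)² = 0.0230 m².
Q = σA(T⁴ − T_s⁴). T⁴ − T_s⁴ = (1470)⁴ − (413)⁴ = 4.67×10^12 − 2.91×10^10 = 4.64×10^12 K⁴.
Q = 5.67×10⁻⁸ × 0.0230 × 4.64×10^12 = 6060 W.

Q ≈ 6060 W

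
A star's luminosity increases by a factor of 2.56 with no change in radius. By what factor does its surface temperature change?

factor ≈ 1.26

P ∝ T⁴ ⇒ T ∝ P^(1/4), so T scales by (2.56)^(1/4) = 1.26.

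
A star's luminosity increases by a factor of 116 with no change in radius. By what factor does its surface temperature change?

factor ≈ 3.28

P ∝ T⁴ ⇒ T ∝ P^(1/4), so T scales by (116)^(1/4) = 3.28.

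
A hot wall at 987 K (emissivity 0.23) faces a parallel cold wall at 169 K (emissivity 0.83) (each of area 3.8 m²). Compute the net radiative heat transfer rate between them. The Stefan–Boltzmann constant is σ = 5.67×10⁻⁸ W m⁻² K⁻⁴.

Q ≈ 44900 W

For two large parallel gray plates, q = σ(T₁⁴ − T₂⁴) / (1/ε₁ + 1/ε₂ − 1).
1/ε₁ + 1/ε₂ − 1 = 1/0.23 + 1/0.83 − 1 = 4.553.
T₁⁴ − T₂⁴ = 9.49×10^11 − 8.16×10^8 = 9.48×10^11 K⁴.
q = 5.67×10⁻⁸ × 9.48×10^11 / 4.553 = 11800 W/m².
Q = q·A = 11800 × 3.8 = 44900 W.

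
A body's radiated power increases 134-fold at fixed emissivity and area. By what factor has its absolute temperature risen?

P ∝ T⁴ ⇒ T ∝ P^(1/4), so T scales by (134)^(1/4) = 3.40.

factor ≈ 3.40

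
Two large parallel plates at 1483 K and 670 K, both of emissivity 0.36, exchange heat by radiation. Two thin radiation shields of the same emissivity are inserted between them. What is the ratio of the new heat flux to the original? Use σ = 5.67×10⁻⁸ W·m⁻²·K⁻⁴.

With N identical shields there are N+1 = 3 gaps in series, each with the same radiative resistance, so the flux falls to 1/(N+1) of its unshielded value.

ratio ≈ 0.333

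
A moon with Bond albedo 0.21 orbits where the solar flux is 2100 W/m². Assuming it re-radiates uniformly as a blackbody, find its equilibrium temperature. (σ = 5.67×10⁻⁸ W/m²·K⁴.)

T ≈ 292 K

Power absorbed = (1−a)S·πR²; power emitted = 4πR²σT⁴. Equating and cancelling πR²:
T = ((1−a)S / 4σ)^(1/4) = (1660 / (4 × 5.67×10⁻⁸))^(1/4) = (7.31×10^9)^(1/4).
T = 292 K.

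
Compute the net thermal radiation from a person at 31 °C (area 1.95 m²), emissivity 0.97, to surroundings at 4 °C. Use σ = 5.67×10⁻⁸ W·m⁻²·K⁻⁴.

Convert: 31 °C = 304 K; 4 °C = 277 K.
Q = εσA(T⁴ − T_s⁴). T⁴ − T_s⁴ = (304)⁴ − (277)⁴ = 8.54×10^9 − 5.89×10^9 = 2.65×10^9 K⁴.
Q = 0.97 × 5.67×10⁻⁸ × 1.95 × 2.65×10^9 = 285 W.

Q ≈ 285 W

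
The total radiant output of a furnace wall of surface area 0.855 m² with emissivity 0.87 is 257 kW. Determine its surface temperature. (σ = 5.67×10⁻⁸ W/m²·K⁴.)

From P = εσAT⁴, T = (P / εσA)^(1/4) = (2.57×10^5 / (0.87 × 5.67×10⁻⁸ × 0.855))^(1/4).
T = (6.09×10^12)^(1/4) = 1570 K.

T ≈ 1570 K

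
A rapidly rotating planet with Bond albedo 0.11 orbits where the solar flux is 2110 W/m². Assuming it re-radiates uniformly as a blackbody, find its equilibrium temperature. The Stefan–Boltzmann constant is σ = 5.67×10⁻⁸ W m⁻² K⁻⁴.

Power absorbed = (1−a)S·πR²; power emitted = 4πR²σT⁴. Equating and cancelling πR²:
T = ((1−a)S / 4σ)^(1/4) = (1880 / (4 × 5.67×10⁻⁸))^(1/4) = (8.28×10^9)^(1/4).
T = 302 K.

T ≈ 302 K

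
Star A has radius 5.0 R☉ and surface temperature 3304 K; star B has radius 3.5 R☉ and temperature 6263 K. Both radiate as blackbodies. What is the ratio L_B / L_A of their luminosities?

L_B/L_A ≈ 6.33

L = 4πR²σT⁴ ∝ R²T⁴, so L_B/L_A = (3.5/5.0)² × (6263/3304)⁴ = 0.490 × 12.9 = 6.33.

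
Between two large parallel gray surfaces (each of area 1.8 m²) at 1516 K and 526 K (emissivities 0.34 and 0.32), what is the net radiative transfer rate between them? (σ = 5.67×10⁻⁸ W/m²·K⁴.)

For two large parallel gray plates, q = σ(T₁⁴ − T₂⁴) / (1/ε₁ + 1/ε₂ − 1).
1/ε₁ + 1/ε₂ − 1 = 1/0.34 + 1/0.32 − 1 = 5.066.
T₁⁴ − T₂⁴ = 5.28×10^12 − 7.65×10^10 = 5.21×10^12 K⁴.
q = 5.67×10⁻⁸ × 5.21×10^12 / 5.066 = 58300 W/m².
Q = q·A = 58300 × 1.8 = 1.05×10^5 W.

Q ≈ 1.05×10^5 W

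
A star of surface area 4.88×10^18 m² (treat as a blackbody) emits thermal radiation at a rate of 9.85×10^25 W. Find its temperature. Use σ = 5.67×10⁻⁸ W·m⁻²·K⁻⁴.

From P = σAT⁴, T = (P / σA)^(1/4) = (9.85×10^25 / (5.67×10⁻⁸ × 4.88×10^18))^(1/4).
T = (3.56×10^14)^(1/4) = 4340 K.

T ≈ 4340 K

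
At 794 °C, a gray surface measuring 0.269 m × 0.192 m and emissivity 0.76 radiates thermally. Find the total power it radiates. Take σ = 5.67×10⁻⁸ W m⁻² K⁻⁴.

P ≈ 2880 W

A = 0.269 × 0.192 = 0.0516 m².
794 °C = 1067 K.
Stefan–Boltzmann: P = εσAT⁴ = 0.76 × 5.67×10⁻⁸ × 0.0516 × (1067)⁴ = 0.76 × 5.67×10⁻⁸ × 0.0516 × 1.30×10^12.
P = 2880 W.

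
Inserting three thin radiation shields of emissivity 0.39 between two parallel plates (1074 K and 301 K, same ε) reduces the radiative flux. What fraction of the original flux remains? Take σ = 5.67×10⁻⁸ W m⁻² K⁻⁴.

ratio ≈ 0.250

With N identical shields there are N+1 = 4 gaps in series, each with the same radiative resistance, so the flux falls to 1/(N+1) of its unshielded value.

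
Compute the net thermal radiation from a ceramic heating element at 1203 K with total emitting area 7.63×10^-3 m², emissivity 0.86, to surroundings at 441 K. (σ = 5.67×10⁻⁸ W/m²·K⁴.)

Q ≈ 765 W

Q = εσA(T⁴ − T_s⁴). T⁴ − T_s⁴ = (1203)⁴ − (441)⁴ = 2.09×10^12 − 3.78×10^10 = 2.06×10^12 K⁴.
Q = 0.86 × 5.67×10⁻⁸ × 7.63×10^-3 × 2.06×10^12 = 765 W.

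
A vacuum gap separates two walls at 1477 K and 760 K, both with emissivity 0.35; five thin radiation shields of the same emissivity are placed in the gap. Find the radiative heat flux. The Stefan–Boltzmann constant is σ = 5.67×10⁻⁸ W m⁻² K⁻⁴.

q ≈ 8870 W/m²

Each of the 6 gaps contributes resistance (2/ε − 1) = 2/0.35 − 1 = 4.714; total = 28.29.
q = σ(T₁⁴ − T₂⁴) / 28.29 = 5.67×10⁻⁸ × 4.43×10^12 / 28.29 = 8870 W/m².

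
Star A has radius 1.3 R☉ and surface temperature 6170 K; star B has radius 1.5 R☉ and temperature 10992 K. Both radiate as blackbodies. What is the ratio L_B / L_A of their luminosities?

L = 4πR²σT⁴ ∝ R²T⁴, so L_B/L_A = (1.5/1.3)² × (10992/6170)⁴ = 1.33 × 10.1 = 13.4.

L_B/L_A ≈ 13.4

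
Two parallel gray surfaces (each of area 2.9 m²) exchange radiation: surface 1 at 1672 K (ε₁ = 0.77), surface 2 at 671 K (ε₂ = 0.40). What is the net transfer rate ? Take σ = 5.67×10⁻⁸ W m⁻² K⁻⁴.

For two large parallel gray plates, q = σ(T₁⁴ − T₂⁴) / (1/ε₁ + 1/ε₂ − 1).
1/ε₁ + 1/ε₂ − 1 = 1/0.77 + 1/0.40 − 1 = 2.799.
T₁⁴ − T₂⁴ = 7.82×10^12 − 2.03×10^11 = 7.61×10^12 K⁴.
q = 5.67×10⁻⁸ × 7.61×10^12 / 2.799 = 1.54×10^5 W/m².
Q = q·A = 1.54×10^5 × 2.9 = 4.47×10^5 W.

Q ≈ 4.47×10^5 W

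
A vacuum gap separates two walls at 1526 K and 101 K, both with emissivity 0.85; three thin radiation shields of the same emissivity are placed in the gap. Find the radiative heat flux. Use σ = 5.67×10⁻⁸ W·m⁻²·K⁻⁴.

Each of the 4 gaps contributes resistance (2/ε − 1) = 2/0.85 − 1 = 1.353; total = 5.412.
q = σ(T₁⁴ − T₂⁴) / 5.412 = 5.67×10⁻⁸ × 5.42×10^12 / 5.412 = 56800 W/m².

q ≈ 56800 W/m²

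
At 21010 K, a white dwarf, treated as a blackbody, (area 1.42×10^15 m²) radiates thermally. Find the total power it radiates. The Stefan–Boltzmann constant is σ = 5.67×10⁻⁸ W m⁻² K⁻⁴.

P ≈ 1.57×10^25 W

P = σAT⁴ = 5.67×10⁻⁸ × 1.42×10^15 × (21010)⁴ = 5.67×10⁻⁸ × 1.42×10^15 × 1.95×10^17.
P = 1.57×10^25 W.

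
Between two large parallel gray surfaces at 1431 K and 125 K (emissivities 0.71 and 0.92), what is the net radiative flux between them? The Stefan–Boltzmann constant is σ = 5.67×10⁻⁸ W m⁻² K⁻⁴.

For two large parallel gray plates, q = σ(T₁⁴ − T₂⁴) / (1/ε₁ + 1/ε₂ − 1).
1/ε₁ + 1/ε₂ − 1 = 1/0.71 + 1/0.92 − 1 = 1.495.
T₁⁴ − T₂⁴ = 4.19×10^12 − 2.44×10^8 = 4.19×10^12 K⁴.
q = 5.67×10⁻⁸ × 4.19×10^12 / 1.495 = 1.59×10^5 W/m².

q ≈ 1.59×10^5 W/m²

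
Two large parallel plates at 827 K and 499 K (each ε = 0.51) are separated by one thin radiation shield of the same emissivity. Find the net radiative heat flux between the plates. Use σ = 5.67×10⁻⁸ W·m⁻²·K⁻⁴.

q ≈ 3940 W/m²

Each of the 2 gaps contributes resistance (2/ε − 1) = 2/0.51 − 1 = 2.922; total = 5.843.
q = σ(T₁⁴ − T₂⁴) / 5.843 = 5.67×10⁻⁸ × 4.06×10^11 / 5.843 = 3940 W/m².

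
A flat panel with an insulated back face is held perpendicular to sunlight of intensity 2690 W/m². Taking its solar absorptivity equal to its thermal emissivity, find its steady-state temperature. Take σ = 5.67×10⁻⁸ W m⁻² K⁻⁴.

T ≈ 467 K

Absorbed flux αS = emitted flux εσT⁴ (one radiating face); with α = ε, T = (S/σ)^(1/4).
T = (2690 / 5.67×10⁻⁸)^(1/4) = (4.74×10^10)^(1/4).
T = 467 K.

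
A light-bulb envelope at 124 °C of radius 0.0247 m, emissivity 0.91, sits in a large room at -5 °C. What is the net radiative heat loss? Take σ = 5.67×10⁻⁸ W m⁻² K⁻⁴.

Q ≈ 7.79 W

A = 4πr² = 4π × (0.0247)² = 7.67×10^-3 m².
Convert: 124 °C = 397 K; -5 °C = 268 K.
Q = εσA(T⁴ − T_s⁴). T⁴ − T_s⁴ = (397)⁴ − (268)⁴ = 2.48×10^10 − 5.16×10^9 = 1.97×10^10 K⁴.
Q = 0.91 × 5.67×10⁻⁸ × 7.67×10^-3 × 1.97×10^10 = 7.79 W.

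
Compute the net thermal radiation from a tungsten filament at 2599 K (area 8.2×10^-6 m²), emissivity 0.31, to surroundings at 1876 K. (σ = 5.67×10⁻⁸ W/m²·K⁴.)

Q ≈ 4.79 W

Q = εσA(T⁴ − T_s⁴). T⁴ − T_s⁴ = (2599)⁴ − (1876)⁴ = 4.56×10^13 − 1.24×10^13 = 3.32×10^13 K⁴.
Q = 0.31 × 5.67×10⁻⁸ × 8.20×10^-6 × 3.32×10^13 = 4.79 W.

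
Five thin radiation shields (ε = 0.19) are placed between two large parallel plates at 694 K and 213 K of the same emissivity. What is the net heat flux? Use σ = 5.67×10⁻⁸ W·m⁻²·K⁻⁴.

q ≈ 228 W/m²

Each of the 6 gaps contributes resistance (2/ε − 1) = 2/0.19 − 1 = 9.526; total = 57.16.
q = σ(T₁⁴ − T₂⁴) / 57.16 = 5.67×10⁻⁸ × 2.30×10^11 / 57.16 = 228 W/m².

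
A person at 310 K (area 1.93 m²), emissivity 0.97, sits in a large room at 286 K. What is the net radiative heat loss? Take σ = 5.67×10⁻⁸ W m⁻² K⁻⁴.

Q = εσA(T⁴ − T_s⁴). T⁴ − T_s⁴ = (310)⁴ − (286)⁴ = 9.24×10^9 − 6.69×10^9 = 2.54×10^9 K⁴.
Q = 0.97 × 5.67×10⁻⁸ × 1.93 × 2.54×10^9 = 270 W.

Q ≈ 270 W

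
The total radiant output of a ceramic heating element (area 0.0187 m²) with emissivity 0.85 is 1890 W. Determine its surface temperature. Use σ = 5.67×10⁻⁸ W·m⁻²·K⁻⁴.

T ≈ 1200 K

From P = εσAT⁴, T = (P / εσA)^(1/4) = (1890 / (0.85 × 5.67×10⁻⁸ × 0.0187))^(1/4).
T = (2.10×10^12)^(1/4) = 1200 K.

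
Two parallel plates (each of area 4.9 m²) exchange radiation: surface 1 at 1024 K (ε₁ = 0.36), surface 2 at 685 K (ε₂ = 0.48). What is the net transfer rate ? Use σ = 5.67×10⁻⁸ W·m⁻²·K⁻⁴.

Q ≈ 63300 W

For two large parallel gray plates, q = σ(T₁⁴ − T₂⁴) / (1/ε₁ + 1/ε₂ − 1).
1/ε₁ + 1/ε₂ − 1 = 1/0.36 + 1/0.48 − 1 = 3.861.
T₁⁴ − T₂⁴ = 1.10×10^12 − 2.20×10^11 = 8.79×10^11 K⁴.
q = 5.67×10⁻⁸ × 8.79×10^11 / 3.861 = 12900 W/m².
Q = q·A = 12900 × 4.9 = 63300 W.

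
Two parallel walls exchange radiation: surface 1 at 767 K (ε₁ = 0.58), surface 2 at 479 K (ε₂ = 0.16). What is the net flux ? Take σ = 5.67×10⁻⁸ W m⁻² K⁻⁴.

For two large parallel gray plates, q = σ(T₁⁴ − T₂⁴) / (1/ε₁ + 1/ε₂ − 1).
1/ε₁ + 1/ε₂ − 1 = 1/0.58 + 1/0.16 − 1 = 6.974.
T₁⁴ − T₂⁴ = 3.46×10^11 − 5.26×10^10 = 2.93×10^11 K⁴.
q = 5.67×10⁻⁸ × 2.93×10^11 / 6.974 = 2390 W/m².

q ≈ 2390 W/m²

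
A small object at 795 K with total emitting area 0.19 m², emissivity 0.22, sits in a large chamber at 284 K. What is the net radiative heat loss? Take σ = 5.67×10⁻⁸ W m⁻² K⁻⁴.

Q ≈ 931 W

Q = εσA(T⁴ − T_s⁴). T⁴ − T_s⁴ = (795)⁴ − (284)⁴ = 3.99×10^11 − 6.51×10^9 = 3.93×10^11 K⁴.
Q = 0.22 × 5.67×10⁻⁸ × 0.190 × 3.93×10^11 = 931 W.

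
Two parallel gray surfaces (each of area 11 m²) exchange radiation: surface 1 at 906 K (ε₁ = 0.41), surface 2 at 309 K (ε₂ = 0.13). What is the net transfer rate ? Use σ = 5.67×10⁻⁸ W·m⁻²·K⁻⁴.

For two large parallel gray plates, q = σ(T₁⁴ − T₂⁴) / (1/ε₁ + 1/ε₂ − 1).
1/ε₁ + 1/ε₂ − 1 = 1/0.41 + 1/0.13 − 1 = 9.131.
T₁⁴ − T₂⁴ = 6.74×10^11 − 9.12×10^9 = 6.65×10^11 K⁴.
q = 5.67×10⁻⁸ × 6.65×10^11 / 9.131 = 4130 W/m².
Q = q·A = 4130 × 11 = 45400 W.

Q ≈ 45400 W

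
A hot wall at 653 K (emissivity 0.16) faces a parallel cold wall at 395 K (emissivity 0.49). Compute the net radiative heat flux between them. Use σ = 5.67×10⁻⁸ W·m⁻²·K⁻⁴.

q ≈ 1220 W/m²

For two large parallel gray plates, q = σ(T₁⁴ − T₂⁴) / (1/ε₁ + 1/ε₂ − 1).
1/ε₁ + 1/ε₂ − 1 = 1/0.16 + 1/0.49 − 1 = 7.291.
T₁⁴ − T₂⁴ = 1.82×10^11 − 2.43×10^10 = 1.57×10^11 K⁴.
q = 5.67×10⁻⁸ × 1.57×10^11 / 7.291 = 1220 W/m².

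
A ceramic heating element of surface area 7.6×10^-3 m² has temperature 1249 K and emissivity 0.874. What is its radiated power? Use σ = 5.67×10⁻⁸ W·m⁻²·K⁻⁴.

P ≈ 917 W

Stefan–Boltzmann: P = εσAT⁴ = 0.874 × 5.67×10⁻⁸ × 7.60×10^-3 × (1249)⁴ = 0.874 × 5.67×10⁻⁸ × 7.60×10^-3 × 2.43×10^12.
P = 917 W.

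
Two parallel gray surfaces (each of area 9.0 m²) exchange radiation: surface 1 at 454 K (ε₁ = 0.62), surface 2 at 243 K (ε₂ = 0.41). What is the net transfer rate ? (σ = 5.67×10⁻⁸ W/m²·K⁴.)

For two large parallel gray plates, q = σ(T₁⁴ − T₂⁴) / (1/ε₁ + 1/ε₂ − 1).
1/ε₁ + 1/ε₂ − 1 = 1/0.62 + 1/0.41 − 1 = 3.052.
T₁⁴ − T₂⁴ = 4.25×10^10 − 3.49×10^9 = 3.90×10^10 K⁴.
q = 5.67×10⁻⁸ × 3.90×10^10 / 3.052 = 725 W/m².
Q = q·A = 725 × 9.0 = 6520 W.

Q ≈ 6520 W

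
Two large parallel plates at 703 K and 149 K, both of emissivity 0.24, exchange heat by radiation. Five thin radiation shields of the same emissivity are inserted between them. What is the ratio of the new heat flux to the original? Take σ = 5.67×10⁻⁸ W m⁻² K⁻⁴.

With N identical shields there are N+1 = 6 gaps in series, each with the same radiative resistance, so the flux falls to 1/(N+1) of its unshielded value.

ratio ≈ 0.167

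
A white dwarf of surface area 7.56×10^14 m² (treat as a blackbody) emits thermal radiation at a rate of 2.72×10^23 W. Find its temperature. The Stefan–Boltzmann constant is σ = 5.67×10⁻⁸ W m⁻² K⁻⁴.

From P = σAT⁴, T = (P / σA)^(1/4) = (2.72×10^23 / (5.67×10⁻⁸ × 7.56×10^14))^(1/4).
T = (6.35×10^15)^(1/4) = 8930 K.

T ≈ 8930 K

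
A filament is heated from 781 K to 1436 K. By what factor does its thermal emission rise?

P ∝ T⁴, so the ratio is (1436/781)⁴ = (1.839)⁴ = 11.4.

ratio ≈ 11.4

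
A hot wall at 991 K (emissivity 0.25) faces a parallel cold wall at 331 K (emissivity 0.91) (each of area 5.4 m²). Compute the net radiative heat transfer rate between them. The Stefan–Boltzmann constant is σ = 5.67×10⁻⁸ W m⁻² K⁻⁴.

For two large parallel gray plates, q = σ(T₁⁴ − T₂⁴) / (1/ε₁ + 1/ε₂ − 1).
1/ε₁ + 1/ε₂ − 1 = 1/0.25 + 1/0.91 − 1 = 4.099.
T₁⁴ − T₂⁴ = 9.64×10^11 − 1.20×10^10 = 9.52×10^11 K⁴.
q = 5.67×10⁻⁸ × 9.52×10^11 / 4.099 = 13200 W/m².
Q = q·A = 13200 × 5.4 = 71100 W.

Q ≈ 71100 W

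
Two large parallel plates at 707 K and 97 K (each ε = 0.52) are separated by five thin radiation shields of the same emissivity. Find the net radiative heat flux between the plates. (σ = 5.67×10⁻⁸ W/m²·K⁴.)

Each of the 6 gaps contributes resistance (2/ε − 1) = 2/0.52 − 1 = 2.846; total = 17.08.
q = σ(T₁⁴ − T₂⁴) / 17.08 = 5.67×10⁻⁸ × 2.50×10^11 / 17.08 = 829 W/m².

q ≈ 829 W/m²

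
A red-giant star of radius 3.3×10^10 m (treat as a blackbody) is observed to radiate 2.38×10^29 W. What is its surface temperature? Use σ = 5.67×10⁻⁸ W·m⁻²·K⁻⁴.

A = 4πr² = 4π × (3.3×10^10)² = 1.37×10^22 m².
From P = σAT⁴, T = (P / σA)^(1/4) = (2.38×10^29 / (5.67×10⁻⁸ × 1.37×10^22))^(1/4).
T = (3.07×10^14)^(1/4) = 4180 K.

T ≈ 4180 K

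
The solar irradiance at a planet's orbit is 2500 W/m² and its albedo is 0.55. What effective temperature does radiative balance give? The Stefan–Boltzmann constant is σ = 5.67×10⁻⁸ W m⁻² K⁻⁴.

Power absorbed = (1−a)S·πR²; power emitted = 4πR²σT⁴. Equating and cancelling πR²:
T = ((1−a)S / 4σ)^(1/4) = (1120 / (4 × 5.67×10⁻⁸))^(1/4) = (4.96×10^9)^(1/4).
T = 265 K.

T ≈ 265 K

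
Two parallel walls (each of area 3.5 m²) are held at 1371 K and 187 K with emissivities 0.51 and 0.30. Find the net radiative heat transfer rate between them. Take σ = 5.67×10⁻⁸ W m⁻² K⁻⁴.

For two large parallel gray plates, q = σ(T₁⁴ − T₂⁴) / (1/ε₁ + 1/ε₂ − 1).
1/ε₁ + 1/ε₂ − 1 = 1/0.51 + 1/0.30 − 1 = 4.294.
T₁⁴ − T₂⁴ = 3.53×10^12 − 1.22×10^9 = 3.53×10^12 K⁴.
q = 5.67×10⁻⁸ × 3.53×10^12 / 4.294 = 46600 W/m².
Q = q·A = 46600 × 3.5 = 1.63×10^5 W.

Q ≈ 1.63×10^5 W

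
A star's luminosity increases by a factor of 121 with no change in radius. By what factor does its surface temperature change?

factor ≈ 3.32

P ∝ T⁴ ⇒ T ∝ P^(1/4), so T scales by (121)^(1/4) = 3.32.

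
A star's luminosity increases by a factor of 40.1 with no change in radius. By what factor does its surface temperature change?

P ∝ T⁴ ⇒ T ∝ P^(1/4), so T scales by (40.1)^(1/4) = 2.52.

factor ≈ 2.52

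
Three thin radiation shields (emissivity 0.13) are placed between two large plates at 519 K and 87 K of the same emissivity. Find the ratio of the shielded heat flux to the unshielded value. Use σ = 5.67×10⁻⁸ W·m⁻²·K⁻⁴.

With N identical shields there are N+1 = 4 gaps in series, each with the same radiative resistance, so the flux falls to 1/(N+1) of its unshielded value.

ratio ≈ 0.250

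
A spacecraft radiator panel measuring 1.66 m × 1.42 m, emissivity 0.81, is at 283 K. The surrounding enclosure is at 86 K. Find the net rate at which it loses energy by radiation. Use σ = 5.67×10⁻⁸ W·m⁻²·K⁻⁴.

Q ≈ 688 W

A = 1.66 × 1.42 = 2.36 m².
Q = εσA(T⁴ − T_s⁴). T⁴ − T_s⁴ = (283)⁴ − (86)⁴ = 6.41×10^9 − 5.47×10^7 = 6.36×10^9 K⁴.
Q = 0.81 × 5.67×10⁻⁸ × 2.36 × 6.36×10^9 = 688 W.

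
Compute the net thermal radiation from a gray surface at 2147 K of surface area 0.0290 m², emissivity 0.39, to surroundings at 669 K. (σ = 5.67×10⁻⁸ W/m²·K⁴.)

Q ≈ 13500 W

Q = εσA(T⁴ − T_s⁴). T⁴ − T_s⁴ = (2147)⁴ − (669)⁴ = 2.12×10^13 − 2.00×10^11 = 2.10×10^13 K⁴.
Q = 0.39 × 5.67×10⁻⁸ × 0.0290 × 2.10×10^13 = 13500 W.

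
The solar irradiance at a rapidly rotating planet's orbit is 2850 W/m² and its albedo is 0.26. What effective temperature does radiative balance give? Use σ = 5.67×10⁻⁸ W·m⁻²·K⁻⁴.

Power absorbed = (1−a)S·πR²; power emitted = 4πR²σT⁴. Equating and cancelling πR²:
T = ((1−a)S / 4σ)^(1/4) = (2110 / (4 × 5.67×10⁻⁸))^(1/4) = (9.30×10^9)^(1/4).
T = 311 K.

T ≈ 311 K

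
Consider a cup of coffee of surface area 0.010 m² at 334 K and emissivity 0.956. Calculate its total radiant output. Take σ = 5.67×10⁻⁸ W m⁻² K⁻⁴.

Stefan–Boltzmann: P = εσAT⁴ = 0.956 × 5.67×10⁻⁸ × 0.0100 × (334)⁴ = 0.956 × 5.67×10⁻⁸ × 0.0100 × 1.24×10^10.
P = 6.75 W.

P ≈ 6.75 W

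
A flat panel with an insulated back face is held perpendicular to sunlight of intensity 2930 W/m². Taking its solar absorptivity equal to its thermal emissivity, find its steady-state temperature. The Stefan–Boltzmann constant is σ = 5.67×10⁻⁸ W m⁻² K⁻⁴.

T ≈ 477 K

Absorbed flux αS = emitted flux εσT⁴ (one radiating face); with α = ε, T = (S/σ)^(1/4).
T = (2930 / 5.67×10⁻⁸)^(1/4) = (5.17×10^10)^(1/4).
T = 477 K.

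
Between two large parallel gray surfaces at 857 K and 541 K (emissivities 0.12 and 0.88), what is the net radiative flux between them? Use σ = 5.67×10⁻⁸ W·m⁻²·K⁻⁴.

For two large parallel gray plates, q = σ(T₁⁴ − T₂⁴) / (1/ε₁ + 1/ε₂ − 1).
1/ε₁ + 1/ε₂ − 1 = 1/0.12 + 1/0.88 − 1 = 8.470.
T₁⁴ − T₂⁴ = 5.39×10^11 − 8.57×10^10 = 4.54×10^11 K⁴.
q = 5.67×10⁻⁸ × 4.54×10^11 / 8.470 = 3040 W/m².

q ≈ 3040 W/m²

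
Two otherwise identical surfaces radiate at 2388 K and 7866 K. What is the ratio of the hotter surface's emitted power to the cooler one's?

ratio ≈ 118

P ∝ T⁴, so the ratio is (7866/2388)⁴ = (3.294)⁴ = 118.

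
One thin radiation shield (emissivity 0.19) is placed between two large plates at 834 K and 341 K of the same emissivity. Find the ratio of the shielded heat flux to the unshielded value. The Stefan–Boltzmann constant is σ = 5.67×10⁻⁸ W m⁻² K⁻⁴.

With N identical shields there are N+1 = 2 gaps in series, each with the same radiative resistance, so the flux falls to 1/(N+1) of its unshielded value.

ratio ≈ 0.500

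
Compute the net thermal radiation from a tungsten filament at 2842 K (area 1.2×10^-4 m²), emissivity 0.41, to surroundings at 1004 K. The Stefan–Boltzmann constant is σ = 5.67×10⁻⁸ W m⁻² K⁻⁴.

Q = εσA(T⁴ − T_s⁴). T⁴ − T_s⁴ = (2842)⁴ − (1004)⁴ = 6.52×10^13 − 1.02×10^12 = 6.42×10^13 K⁴.
Q = 0.41 × 5.67×10⁻⁸ × 1.20×10^-4 × 6.42×10^13 = 179 W.

Q ≈ 179 W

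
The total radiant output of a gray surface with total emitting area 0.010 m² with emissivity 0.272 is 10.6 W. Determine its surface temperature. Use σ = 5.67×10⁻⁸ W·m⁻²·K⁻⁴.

T ≈ 512 K

From P = εσAT⁴, T = (P / εσA)^(1/4) = (10.6 / (0.272 × 5.67×10⁻⁸ × 0.0100))^(1/4).
T = (6.87×10^10)^(1/4) = 512 K.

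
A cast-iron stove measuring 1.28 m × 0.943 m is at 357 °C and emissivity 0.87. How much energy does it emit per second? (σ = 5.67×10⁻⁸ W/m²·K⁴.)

A = 1.28 × 0.943 = 1.21 m².
357 °C = 630 K.
P = εσAT⁴ = 0.87 × 5.67×10⁻⁸ × 1.21 × (630)⁴ = 0.87 × 5.67×10⁻⁸ × 1.21 × 1.58×10^11.
P = 9380 W.

P ≈ 9380 W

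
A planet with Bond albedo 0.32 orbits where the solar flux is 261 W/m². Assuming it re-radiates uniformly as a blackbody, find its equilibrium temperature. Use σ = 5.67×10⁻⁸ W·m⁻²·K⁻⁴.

Power absorbed = (1−a)S·πR²; power emitted = 4πR²σT⁴. Equating and cancelling πR²:
T = ((1−a)S / 4σ)^(1/4) = (177 / (4 × 5.67×10⁻⁸))^(1/4) = (7.83×10^8)^(1/4).
T = 167 K.

T ≈ 167 K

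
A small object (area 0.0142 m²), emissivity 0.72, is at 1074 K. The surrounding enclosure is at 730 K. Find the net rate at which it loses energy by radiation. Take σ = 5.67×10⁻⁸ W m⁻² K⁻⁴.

Q = εσA(T⁴ − T_s⁴). T⁴ − T_s⁴ = (1074)⁴ − (730)⁴ = 1.33×10^12 − 2.84×10^11 = 1.05×10^12 K⁴.
Q = 0.72 × 5.67×10⁻⁸ × 0.0142 × 1.05×10^12 = 607 W.

Q ≈ 607 W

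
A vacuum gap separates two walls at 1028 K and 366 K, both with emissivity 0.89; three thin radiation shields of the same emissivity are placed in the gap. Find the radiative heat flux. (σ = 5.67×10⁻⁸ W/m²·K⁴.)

q ≈ 12500 W/m²

Each of the 4 gaps contributes resistance (2/ε − 1) = 2/0.89 − 1 = 1.247; total = 4.989.
q = σ(T₁⁴ − T₂⁴) / 4.989 = 5.67×10⁻⁸ × 1.10×10^12 / 4.989 = 12500 W/m².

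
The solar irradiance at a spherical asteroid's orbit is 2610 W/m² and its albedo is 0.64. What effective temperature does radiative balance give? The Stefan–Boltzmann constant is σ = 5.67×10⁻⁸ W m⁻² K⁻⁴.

Power absorbed = (1−a)S·πR²; power emitted = 4πR²σT⁴. Equating and cancelling πR²:
T = ((1−a)S / 4σ)^(1/4) = (940 / (4 × 5.67×10⁻⁸))^(1/4) = (4.14×10^9)^(1/4).
T = 254 K.

T ≈ 254 K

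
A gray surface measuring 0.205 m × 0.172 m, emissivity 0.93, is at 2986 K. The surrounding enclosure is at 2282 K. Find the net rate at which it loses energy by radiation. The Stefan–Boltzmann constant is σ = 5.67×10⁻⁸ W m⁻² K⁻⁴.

A = 0.205 × 0.172 = 0.0353 m².
Q = εσA(T⁴ − T_s⁴). T⁴ − T_s⁴ = (2986)⁴ − (2282)⁴ = 7.95×10^13 − 2.71×10^13 = 5.24×10^13 K⁴.
Q = 0.93 × 5.67×10⁻⁸ × 0.0353 × 5.24×10^13 = 97400 W.

Q ≈ 97400 W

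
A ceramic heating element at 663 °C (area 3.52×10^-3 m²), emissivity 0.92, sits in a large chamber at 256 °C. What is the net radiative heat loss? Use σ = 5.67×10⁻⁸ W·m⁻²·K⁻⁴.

Q ≈ 127 W

Convert: 663 °C = 936 K; 256 °C = 529 K.
Q = εσA(T⁴ − T_s⁴). T⁴ − T_s⁴ = (936)⁴ − (529)⁴ = 7.68×10^11 − 7.83×10^10 = 6.89×10^11 K⁴.
Q = 0.92 × 5.67×10⁻⁸ × 3.52×10^-3 × 6.89×10^11 = 127 W.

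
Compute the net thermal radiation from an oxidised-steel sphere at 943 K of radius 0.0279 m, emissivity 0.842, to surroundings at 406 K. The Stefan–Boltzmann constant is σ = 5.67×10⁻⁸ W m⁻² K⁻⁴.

Q ≈ 357 W

A = 4πr² = 4π × (0.0279)² = 9.78×10^-3 m².
Q = εσA(T⁴ − T_s⁴). T⁴ − T_s⁴ = (943)⁴ − (406)⁴ = 7.91×10^11 − 2.72×10^10 = 7.64×10^11 K⁴.
Q = 0.842 × 5.67×10⁻⁸ × 9.78×10^-3 × 7.64×10^11 = 357 W.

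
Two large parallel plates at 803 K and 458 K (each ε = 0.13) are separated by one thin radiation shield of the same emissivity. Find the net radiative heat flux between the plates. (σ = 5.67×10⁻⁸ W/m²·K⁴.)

q ≈ 733 W/m²

Each of the 2 gaps contributes resistance (2/ε − 1) = 2/0.13 − 1 = 14.38; total = 28.77.
q = σ(T₁⁴ − T₂⁴) / 28.77 = 5.67×10⁻⁸ × 3.72×10^11 / 28.77 = 733 W/m².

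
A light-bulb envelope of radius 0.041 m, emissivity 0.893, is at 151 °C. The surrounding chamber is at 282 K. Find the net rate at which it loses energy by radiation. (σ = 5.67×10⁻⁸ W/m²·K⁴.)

A = 4πr² = 4π × (0.041)² = 0.0211 m².
Convert: 151 °C = 424 K.
Q = εσA(T⁴ − T_s⁴). T⁴ − T_s⁴ = (424)⁴ − (282)⁴ = 3.23×10^10 − 6.32×10^9 = 2.60×10^10 K⁴.
Q = 0.893 × 5.67×10⁻⁸ × 0.0211 × 2.60×10^10 = 27.8 W.

Q ≈ 27.8 W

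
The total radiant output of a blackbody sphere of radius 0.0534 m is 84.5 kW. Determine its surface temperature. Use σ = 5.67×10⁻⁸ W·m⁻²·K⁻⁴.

T ≈ 2540 K

A = 4πr² = 4π × (0.0534)² = 0.0358 m².
From P = σAT⁴, T = (P / σA)^(1/4) = (84500 / (5.67×10⁻⁸ × 0.0358))^(1/4).
T = (4.16×10^13)^(1/4) = 2540 K.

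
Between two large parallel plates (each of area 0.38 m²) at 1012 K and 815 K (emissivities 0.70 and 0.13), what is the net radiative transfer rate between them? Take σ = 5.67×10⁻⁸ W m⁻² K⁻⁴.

For two large parallel gray plates, q = σ(T₁⁴ − T₂⁴) / (1/ε₁ + 1/ε₂ − 1).
1/ε₁ + 1/ε₂ − 1 = 1/0.70 + 1/0.13 − 1 = 8.121.
T₁⁴ − T₂⁴ = 1.05×10^12 − 4.41×10^11 = 6.08×10^11 K⁴.
q = 5.67×10⁻⁸ × 6.08×10^11 / 8.121 = 4240 W/m².
Q = q·A = 4240 × 0.38 = 1610 W.

Q ≈ 1610 W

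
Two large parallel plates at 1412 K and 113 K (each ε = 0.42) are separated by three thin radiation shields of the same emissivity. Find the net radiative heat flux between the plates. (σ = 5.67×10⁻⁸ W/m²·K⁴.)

Each of the 4 gaps contributes resistance (2/ε − 1) = 2/0.42 − 1 = 3.762; total = 15.05.
q = σ(T₁⁴ − T₂⁴) / 15.05 = 5.67×10⁻⁸ × 3.97×10^12 / 15.05 = 15000 W/m².

q ≈ 15000 W/m²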